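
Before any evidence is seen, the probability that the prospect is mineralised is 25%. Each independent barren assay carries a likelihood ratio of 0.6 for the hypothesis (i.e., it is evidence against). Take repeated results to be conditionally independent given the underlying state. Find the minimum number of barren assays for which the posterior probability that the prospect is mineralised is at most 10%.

Prior odds = 0.25/0.75 = 1/3.
Likelihood ratio per barren assay = 0.6.
Target odds: 0.1 ÷ 0.9 = 1/9.
Need (1/3) × 0.6ⁿ ≤ 1/9, i.e. 0.6ⁿ ≤ 1/3.
0.6² = 0.36 is still above 1/3 but 0.6³ = 0.216 is at or below it, so n = 3.

3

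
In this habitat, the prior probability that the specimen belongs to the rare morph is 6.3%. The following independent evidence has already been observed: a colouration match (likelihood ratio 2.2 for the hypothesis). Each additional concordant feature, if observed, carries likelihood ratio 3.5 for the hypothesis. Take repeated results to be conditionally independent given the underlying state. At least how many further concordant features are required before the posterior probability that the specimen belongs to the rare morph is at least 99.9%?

Prior odds = 0.063/0.937 = 63/937.
Bayes factor of the evidence already in hand = 2.2.
Odds after that evidence = (63/937) × 2.2 = 693/4685.
Target odds = 0.999/0.001 = 999.
Need 3.5ⁿ ≥ 999 ÷ (693/4685) = 520035/77.
3.5⁷ = 823543/128 falls short of 520035/77 but 3.5⁸ = 5764801/256 reaches it, so n = 8.

8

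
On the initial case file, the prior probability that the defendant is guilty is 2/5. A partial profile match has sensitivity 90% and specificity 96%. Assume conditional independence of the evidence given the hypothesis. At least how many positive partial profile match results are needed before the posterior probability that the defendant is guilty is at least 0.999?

Prior odds: 0.4 ÷ 0.6 = 2/3.
False-positive rate = 1 − 0.96 = 0.04; likelihood ratio of a positive = 0.9/0.04 = 22.5.
Target odds: 0.999 ÷ 0.001 = 999.
Require 22.5ⁿ ≥ 999 ÷ (2/3) = 1498.5.
22.5² = 506.25 falls short of 1498.5 but 22.5³ = 11390.625 reaches it, so n = 3.

3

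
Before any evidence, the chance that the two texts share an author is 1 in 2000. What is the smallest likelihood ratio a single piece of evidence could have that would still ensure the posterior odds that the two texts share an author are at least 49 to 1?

Prior odds = 0.0005/0.9995 = 1/1999.
Target odds = 49.
Required Bayes factor = 49 ÷ (1/1999) = 97951.

97951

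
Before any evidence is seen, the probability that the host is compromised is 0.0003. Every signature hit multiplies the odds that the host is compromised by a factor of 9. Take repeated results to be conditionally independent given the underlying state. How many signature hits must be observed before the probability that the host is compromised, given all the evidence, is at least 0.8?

5

Prior odds = 0.0003/0.9997 = 3/9997.
Likelihood ratio per signature hit = 9.
Target odds: 0.8 ÷ 0.2 = 4.
Require 9ⁿ ≥ 4 ÷ (3/9997) = 39988/3.
9⁴ = 6561 falls short of 39988/3 but 9⁵ = 59049 reaches it, so n = 5.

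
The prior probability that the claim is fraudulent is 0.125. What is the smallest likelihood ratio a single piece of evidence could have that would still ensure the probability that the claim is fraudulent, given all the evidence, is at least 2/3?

Prior odds = 0.125/0.875 = 1/7.
Target odds = (2/3)/(1/3) = 2.
Required Bayes factor = 2 ÷ (1/7) = 14.

14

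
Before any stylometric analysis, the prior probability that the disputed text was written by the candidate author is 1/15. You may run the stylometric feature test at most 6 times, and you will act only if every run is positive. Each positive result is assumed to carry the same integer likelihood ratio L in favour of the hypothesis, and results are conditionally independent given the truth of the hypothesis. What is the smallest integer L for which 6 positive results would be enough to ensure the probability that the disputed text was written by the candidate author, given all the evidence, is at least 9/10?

Prior odds = (1/15)/(14/15) = 1/14.
Target odds = 0.9/0.1 = 9.
Need L⁶ ≥ 9 ÷ (1/14) = 126.
2⁶ = 64 < 126 ≤ 729 = 3⁶, so L = 3.

3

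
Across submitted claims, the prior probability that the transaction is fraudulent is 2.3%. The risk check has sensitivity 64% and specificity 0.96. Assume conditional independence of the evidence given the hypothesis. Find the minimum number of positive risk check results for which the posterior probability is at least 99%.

4

Prior odds = 0.023/0.977 = 23/977.
False-positive rate = 1 − 0.96 = 0.04; likelihood ratio of a positive = 0.64/0.04 = 16.
Target odds: 0.99 ÷ 0.01 = 99.
Need (23/977) × 16ⁿ ≥ 99, i.e. 16ⁿ ≥ 96723/23.
16³ = 4096 falls short of 96723/23 but 16⁴ = 65536 reaches it, so n = 4.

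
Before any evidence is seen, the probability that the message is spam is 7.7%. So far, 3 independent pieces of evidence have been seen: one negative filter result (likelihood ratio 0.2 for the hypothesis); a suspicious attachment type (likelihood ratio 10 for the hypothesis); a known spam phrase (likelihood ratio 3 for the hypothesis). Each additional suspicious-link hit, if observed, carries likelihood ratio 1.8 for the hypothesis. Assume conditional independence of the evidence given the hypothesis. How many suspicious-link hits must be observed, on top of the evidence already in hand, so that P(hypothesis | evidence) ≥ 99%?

9

Prior odds = 0.077/0.923 = 77/923.
Combined Bayes factor of the evidence already in hand = 0.2 × 10 × 3 = 6.
Odds after that evidence = (77/923) × 6 = 462/923.
Target odds = 0.99/0.01 = 99.
Need 1.8ⁿ ≥ 99 ÷ (462/923) = 2769/14.
1.8⁸ = 43046721/390625 falls short of 2769/14 but 1.8⁹ = 387420489/1953125 reaches it, so n = 9.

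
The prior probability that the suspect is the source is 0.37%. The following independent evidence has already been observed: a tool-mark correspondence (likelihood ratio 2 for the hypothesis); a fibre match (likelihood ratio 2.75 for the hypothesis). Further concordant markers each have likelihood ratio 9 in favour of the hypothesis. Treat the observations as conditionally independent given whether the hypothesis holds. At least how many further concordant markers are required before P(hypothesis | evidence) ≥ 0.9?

Prior odds = 0.0037/0.9963 = 37/9963.
Combined Bayes factor of the evidence already in hand = 2 × 2.75 = 5.5.
Odds after that evidence = (37/9963) × 5.5 = 407/19926.
Target odds = 0.9/0.1 = 9.
Need 9ⁿ ≥ 9 ÷ (407/19926) = 179334/407.
9² = 81 falls short of 179334/407 but 9³ = 729 reaches it, so n = 3.

3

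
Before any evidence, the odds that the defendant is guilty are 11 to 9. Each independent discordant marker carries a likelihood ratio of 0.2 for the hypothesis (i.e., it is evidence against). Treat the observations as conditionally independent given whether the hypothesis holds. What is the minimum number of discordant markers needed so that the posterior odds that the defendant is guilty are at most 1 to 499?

Prior odds = 11/9.
Likelihood ratio per discordant marker = 0.2.
Target odds = 1/499.
Need (11/9) × 0.2ⁿ ≤ 1/499, i.e. 0.2ⁿ ≤ 9/5489.
0.2³ = 0.008 is still above 9/5489 but 0.2⁴ = 0.0016 is at or below it, so n = 4.

4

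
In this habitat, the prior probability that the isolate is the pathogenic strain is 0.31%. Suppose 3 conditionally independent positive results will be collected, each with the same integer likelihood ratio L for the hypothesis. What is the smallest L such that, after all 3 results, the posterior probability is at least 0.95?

19

Prior odds = 0.0031/0.9969 = 31/9969.
Target odds = 0.95/0.05 = 19.
Need L³ ≥ 19 ÷ (31/9969) = 189411/31.
18³ = 5832 < 189411/31 ≤ 6859 = 19³, so L = 19.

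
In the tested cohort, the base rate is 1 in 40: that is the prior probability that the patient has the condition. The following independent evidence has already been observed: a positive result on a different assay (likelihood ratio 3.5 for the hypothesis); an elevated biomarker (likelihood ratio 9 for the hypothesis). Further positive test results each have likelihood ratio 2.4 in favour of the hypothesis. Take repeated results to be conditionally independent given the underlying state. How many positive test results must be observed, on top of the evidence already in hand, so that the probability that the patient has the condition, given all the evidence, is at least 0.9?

3

Prior odds = 0.025/0.975 = 1/39.
Combined Bayes factor of the evidence already in hand = 3.5 × 9 = 31.5.
Odds after that evidence = (1/39) × 31.5 = 21/26.
Target odds = 0.9/0.1 = 9.
Need 2.4ⁿ ≥ 9 ÷ (21/26) = 78/7.
2.4² = 5.76 falls short of 78/7 but 2.4³ = 13.824 reaches it, so n = 3.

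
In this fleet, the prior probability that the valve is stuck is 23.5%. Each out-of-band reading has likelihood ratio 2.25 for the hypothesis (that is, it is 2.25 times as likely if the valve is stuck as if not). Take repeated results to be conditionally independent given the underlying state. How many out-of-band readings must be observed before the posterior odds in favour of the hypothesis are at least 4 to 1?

4

Prior odds: 0.235 ÷ 0.765 = 47/153.
Likelihood ratio per out-of-band reading = 2.25.
Target odds = 4.
Require 2.25ⁿ ≥ 4 ÷ (47/153) = 612/47.
2.25³ = 11.390625 falls short of 612/47 but 2.25⁴ = 25.62890625 reaches it, so n = 4.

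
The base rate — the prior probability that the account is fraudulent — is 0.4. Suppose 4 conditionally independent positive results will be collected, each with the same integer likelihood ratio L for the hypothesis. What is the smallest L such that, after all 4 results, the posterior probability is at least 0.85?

2

Prior odds = 0.4/0.6 = 2/3.
Target odds = 0.85/0.15 = 17/3.
Need L⁴ ≥ 17/3 ÷ (2/3) = 8.5.
1⁴ = 1 < 8.5 ≤ 16 = 2⁴, so L = 2.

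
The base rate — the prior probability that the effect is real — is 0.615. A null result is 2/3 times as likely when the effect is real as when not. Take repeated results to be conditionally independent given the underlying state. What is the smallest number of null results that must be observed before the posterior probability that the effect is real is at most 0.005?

15

Prior odds = 0.615/0.385 = 123/77.
Likelihood ratio per null result = 2/3.
Target odds: 0.005 ÷ 0.995 = 1/199.
Need (123/77) × (2/3)ⁿ ≤ 1/199, i.e. (2/3)ⁿ ≤ 77/24477.
(2/3)¹⁴ = 16384/4782969 is still above 77/24477 but (2/3)¹⁵ = 32768/14348907 is at or below it, so n = 15.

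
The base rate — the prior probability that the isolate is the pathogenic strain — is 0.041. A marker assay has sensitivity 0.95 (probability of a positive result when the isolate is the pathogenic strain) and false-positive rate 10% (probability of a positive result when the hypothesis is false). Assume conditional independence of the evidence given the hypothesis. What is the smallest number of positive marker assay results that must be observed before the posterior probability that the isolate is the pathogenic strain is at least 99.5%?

4

Prior odds = 0.041/0.959 = 41/959.
Likelihood ratio of a positive result = 0.95/0.1 = 9.5.
Target odds: 0.995 ÷ 0.005 = 199.
Need (41/959) × 9.5ⁿ ≥ 199, i.e. 9.5ⁿ ≥ 190841/41.
9.5³ = 857.375 falls short of 190841/41 but 9.5⁴ = 8145.0625 reaches it, so n = 4.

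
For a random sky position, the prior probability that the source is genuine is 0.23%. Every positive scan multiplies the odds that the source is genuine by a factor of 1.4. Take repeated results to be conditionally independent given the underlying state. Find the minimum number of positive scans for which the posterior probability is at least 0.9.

25

Prior odds = 0.0023/0.9977 = 23/9977.
Likelihood ratio per positive scan = 1.4.
Target odds: 0.9 ÷ 0.1 = 9.
Need (23/9977) × 1.4ⁿ ≥ 9, i.e. 1.4ⁿ ≥ 89793/23.
1.4²⁴ ≈3214.2 falls short of 89793/23 but 1.4²⁵ ≈4499.88 reaches it, so n = 25.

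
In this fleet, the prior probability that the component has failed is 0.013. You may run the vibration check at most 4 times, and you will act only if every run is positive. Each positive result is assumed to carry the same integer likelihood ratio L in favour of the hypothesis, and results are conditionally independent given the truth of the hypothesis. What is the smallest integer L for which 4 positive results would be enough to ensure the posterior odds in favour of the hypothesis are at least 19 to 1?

Prior odds = 0.013/0.987 = 13/987.
Target odds = 19.
Need L⁴ ≥ 19 ÷ (13/987) = 18753/13.
6⁴ = 1296 < 18753/13 ≤ 2401 = 7⁴, so L = 7.

7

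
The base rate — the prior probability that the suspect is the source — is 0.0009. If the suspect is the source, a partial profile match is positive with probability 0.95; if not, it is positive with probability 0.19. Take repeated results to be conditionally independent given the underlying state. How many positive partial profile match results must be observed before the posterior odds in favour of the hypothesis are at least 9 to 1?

Prior odds: 0.0009 ÷ 0.9991 = 9/9991.
Likelihood ratio of a positive = 0.95/0.19 = 5.
Target odds = 9.
Need (9/9991) × 5ⁿ ≥ 9, i.e. 5ⁿ ≥ 9991.
5⁵ = 3125 falls short of 9991 but 5⁶ = 15625 reaches it, so n = 6.

6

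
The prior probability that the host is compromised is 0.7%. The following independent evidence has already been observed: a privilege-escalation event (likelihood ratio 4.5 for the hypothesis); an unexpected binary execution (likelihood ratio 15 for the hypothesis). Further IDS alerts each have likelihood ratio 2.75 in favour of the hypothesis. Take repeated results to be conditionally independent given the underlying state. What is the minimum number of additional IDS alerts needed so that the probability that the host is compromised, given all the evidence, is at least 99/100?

6

Prior odds = 0.007/0.993 = 7/993.
Combined Bayes factor of the evidence already in hand = 4.5 × 15 = 67.5.
Odds after that evidence = (7/993) × 67.5 = 315/662.
Target odds = 0.99/0.01 = 99.
Need 2.75ⁿ ≥ 99 ÷ (315/662) = 7282/35.
2.75⁵ = 161051/1024 falls short of 7282/35 but 2.75⁶ = 1771561/4096 reaches it, so n = 6.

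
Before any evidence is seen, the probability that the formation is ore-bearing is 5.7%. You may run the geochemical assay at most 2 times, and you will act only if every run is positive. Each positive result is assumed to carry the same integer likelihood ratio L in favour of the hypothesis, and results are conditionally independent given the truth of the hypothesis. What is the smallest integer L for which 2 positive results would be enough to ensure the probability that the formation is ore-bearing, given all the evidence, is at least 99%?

Prior odds = 0.057/0.943 = 57/943.
Target odds = 0.99/0.01 = 99.
Need L² ≥ 99 ÷ (57/943) = 31119/19.
40² = 1600 < 31119/19 ≤ 1681 = 41², so L = 41.

41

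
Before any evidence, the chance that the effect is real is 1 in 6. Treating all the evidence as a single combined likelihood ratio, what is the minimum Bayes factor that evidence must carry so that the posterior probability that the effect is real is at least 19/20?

95

Prior odds = (1/6)/(5/6) = 0.2.
Target odds = 0.95/0.05 = 19.
Required Bayes factor = 19 ÷ 0.2 = 95.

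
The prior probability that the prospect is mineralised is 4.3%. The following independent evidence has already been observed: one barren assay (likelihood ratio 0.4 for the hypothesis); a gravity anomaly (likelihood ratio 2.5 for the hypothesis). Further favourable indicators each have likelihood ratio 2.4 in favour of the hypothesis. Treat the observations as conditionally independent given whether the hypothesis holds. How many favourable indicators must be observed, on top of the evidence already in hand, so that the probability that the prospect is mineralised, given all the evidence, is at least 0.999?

Prior odds = 0.043/0.957 = 43/957.
Combined Bayes factor of the evidence already in hand = 0.4 × 2.5 = 1.
Odds after that evidence = (43/957) × 1 = 43/957.
Target odds = 0.999/0.001 = 999.
Need 2.4ⁿ ≥ 999 ÷ (43/957) = 956043/43.
2.4¹¹ ≈15216.8 falls short of 956043/43 but 2.4¹² ≈36520.3 reaches it, so n = 12.

12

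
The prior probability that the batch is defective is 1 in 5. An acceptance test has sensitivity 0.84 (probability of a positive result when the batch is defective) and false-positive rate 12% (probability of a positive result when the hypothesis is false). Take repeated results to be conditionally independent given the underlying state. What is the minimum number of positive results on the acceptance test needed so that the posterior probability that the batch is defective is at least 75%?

Prior odds = 0.2/0.8 = 0.25.
Likelihood ratio of a positive result = 0.84/0.12 = 7.
Target odds: 0.75 ÷ 0.25 = 3.
Need 0.25 × 7ⁿ ≥ 3, i.e. 7ⁿ ≥ 12.
7¹ = 7 falls short of 12 but 7² = 49 reaches it, so n = 2.

2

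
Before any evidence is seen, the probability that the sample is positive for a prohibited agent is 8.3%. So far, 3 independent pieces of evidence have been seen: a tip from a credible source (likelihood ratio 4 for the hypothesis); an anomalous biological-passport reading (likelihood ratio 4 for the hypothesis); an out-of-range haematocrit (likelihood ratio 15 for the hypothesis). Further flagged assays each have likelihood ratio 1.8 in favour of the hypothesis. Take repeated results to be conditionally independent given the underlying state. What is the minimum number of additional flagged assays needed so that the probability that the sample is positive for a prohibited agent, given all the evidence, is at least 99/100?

Prior odds = 0.083/0.917 = 83/917.
Combined Bayes factor of the evidence already in hand = 4 × 4 × 15 = 240.
Odds after that evidence = (83/917) × 240 = 19920/917.
Target odds = 0.99/0.01 = 99.
Need 1.8ⁿ ≥ 99 ÷ (19920/917) = 30261/6640.
1.8² = 3.24 falls short of 30261/6640 but 1.8³ = 5.832 reaches it, so n = 3.

3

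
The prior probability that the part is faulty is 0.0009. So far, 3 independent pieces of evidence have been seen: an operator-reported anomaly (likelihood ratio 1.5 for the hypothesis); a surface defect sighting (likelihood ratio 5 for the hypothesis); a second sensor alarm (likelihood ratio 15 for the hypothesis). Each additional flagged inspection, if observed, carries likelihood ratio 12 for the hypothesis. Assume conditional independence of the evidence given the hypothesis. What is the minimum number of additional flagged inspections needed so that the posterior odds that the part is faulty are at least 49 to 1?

3

Prior odds = 0.0009/0.9991 = 9/9991.
Combined Bayes factor of the evidence already in hand = 1.5 × 5 × 15 = 112.5.
Odds after that evidence = (9/9991) × 112.5 = 2025/19982.
Target odds = 49.
Need 12ⁿ ≥ 49 ÷ (2025/19982) = 979118/2025.
12² = 144 falls short of 979118/2025 but 12³ = 1728 reaches it, so n = 3.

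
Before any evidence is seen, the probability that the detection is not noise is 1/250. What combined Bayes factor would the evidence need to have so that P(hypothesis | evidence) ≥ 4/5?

Prior odds = 0.004/0.996 = 1/249.
Target odds = 0.8/0.2 = 4.
Required Bayes factor = 4 ÷ (1/249) = 996.

996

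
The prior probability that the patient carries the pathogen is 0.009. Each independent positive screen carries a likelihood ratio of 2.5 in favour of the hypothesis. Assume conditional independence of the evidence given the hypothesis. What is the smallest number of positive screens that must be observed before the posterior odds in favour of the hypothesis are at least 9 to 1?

Prior odds = 0.009/0.991 = 9/991.
Likelihood ratio per positive screen = 2.5.
Target odds = 9.
Need (9/991) × 2.5ⁿ ≥ 9, i.e. 2.5ⁿ ≥ 991.
2.5⁷ = 610.3515625 falls short of 991 but 2.5⁸ = 390625/256 reaches it, so n = 8.

8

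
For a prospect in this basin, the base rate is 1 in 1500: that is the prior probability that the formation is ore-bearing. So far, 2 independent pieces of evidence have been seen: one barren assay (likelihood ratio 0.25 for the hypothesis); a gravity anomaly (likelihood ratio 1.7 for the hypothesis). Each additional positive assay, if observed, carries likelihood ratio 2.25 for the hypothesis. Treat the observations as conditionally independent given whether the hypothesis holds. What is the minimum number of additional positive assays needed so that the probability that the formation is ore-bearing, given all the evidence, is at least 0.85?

13

Prior odds = (1/1500)/(1499/1500) = 1/1499.
Combined Bayes factor of the evidence already in hand = 0.25 × 1.7 = 0.425.
Odds after that evidence = (1/1499) × 0.425 = 17/59960.
Target odds = 0.85/0.15 = 17/3.
Need 2.25ⁿ ≥ 17/3 ÷ (17/59960) = 59960/3.
2.25¹² ≈16834.1 falls short of 59960/3 but 2.25¹³ ≈37876.8 reaches it, so n = 13.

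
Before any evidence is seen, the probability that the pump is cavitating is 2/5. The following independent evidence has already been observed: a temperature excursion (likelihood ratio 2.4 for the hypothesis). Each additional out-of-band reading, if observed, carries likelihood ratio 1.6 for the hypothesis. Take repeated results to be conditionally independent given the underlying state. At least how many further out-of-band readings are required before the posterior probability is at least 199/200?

11

Prior odds = 0.4/0.6 = 2/3.
Bayes factor of the evidence already in hand = 2.4.
Odds after that evidence = (2/3) × 2.4 = 1.6.
Target odds = 0.995/0.005 = 199.
Need 1.6ⁿ ≥ 199 ÷ 1.6 = 124.375.
1.6¹⁰ ≈109.951 falls short of 124.375 but 1.6¹¹ ≈175.922 reaches it, so n = 11.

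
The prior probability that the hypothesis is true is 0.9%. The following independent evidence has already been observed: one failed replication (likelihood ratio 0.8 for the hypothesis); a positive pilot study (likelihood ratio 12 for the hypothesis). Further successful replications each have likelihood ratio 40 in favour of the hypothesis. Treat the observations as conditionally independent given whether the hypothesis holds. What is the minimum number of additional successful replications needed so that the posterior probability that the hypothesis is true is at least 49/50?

Prior odds = 0.009/0.991 = 9/991.
Combined Bayes factor of the evidence already in hand = 0.8 × 12 = 9.6.
Odds after that evidence = (9/991) × 9.6 = 432/4955.
Target odds = 0.98/0.02 = 49.
Need 40ⁿ ≥ 49 ÷ (432/4955) = 242795/432.
40¹ = 40 falls short of 242795/432 but 40² = 1600 reaches it, so n = 2.

2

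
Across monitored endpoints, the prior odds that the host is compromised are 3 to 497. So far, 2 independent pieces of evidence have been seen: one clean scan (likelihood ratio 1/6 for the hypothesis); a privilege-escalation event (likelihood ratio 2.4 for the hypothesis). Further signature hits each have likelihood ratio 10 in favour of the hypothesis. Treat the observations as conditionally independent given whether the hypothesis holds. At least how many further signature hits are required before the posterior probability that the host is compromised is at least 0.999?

6

Prior odds = 3/497.
Combined Bayes factor of the evidence already in hand = (1/6) × 2.4 = 0.4.
Odds after that evidence = (3/497) × 0.4 = 6/2485.
Target odds = 0.999/0.001 = 999.
Need 10ⁿ ≥ 999 ÷ (6/2485) = 413752.5.
10⁵ = 100000 falls short of 413752.5 but 10⁶ = 1000000 reaches it, so n = 6.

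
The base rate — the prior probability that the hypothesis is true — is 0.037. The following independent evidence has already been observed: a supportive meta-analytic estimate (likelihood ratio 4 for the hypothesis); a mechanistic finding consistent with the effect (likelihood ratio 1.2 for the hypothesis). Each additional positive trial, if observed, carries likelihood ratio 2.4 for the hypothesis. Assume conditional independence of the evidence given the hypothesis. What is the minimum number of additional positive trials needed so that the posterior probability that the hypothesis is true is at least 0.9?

Prior odds = 0.037/0.963 = 37/963.
Combined Bayes factor of the evidence already in hand = 4 × 1.2 = 4.8.
Odds after that evidence = (37/963) × 4.8 = 296/1605.
Target odds = 0.9/0.1 = 9.
Need 2.4ⁿ ≥ 9 ÷ (296/1605) = 14445/296.
2.4⁴ = 33.1776 falls short of 14445/296 but 2.4⁵ = 79.62624 reaches it, so n = 5.

5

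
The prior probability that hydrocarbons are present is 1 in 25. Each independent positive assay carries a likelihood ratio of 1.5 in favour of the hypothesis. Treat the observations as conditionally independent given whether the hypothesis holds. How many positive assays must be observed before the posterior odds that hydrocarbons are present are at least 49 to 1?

Prior odds = 0.04/0.96 = 1/24.
Likelihood ratio per positive assay = 1.5.
Target odds = 49.
Require 1.5ⁿ ≥ 49 ÷ (1/24) = 1176.
1.5¹⁷ = 129140163/131072 falls short of 1176 but 1.5¹⁸ = 387420489/262144 reaches it, so n = 18.

18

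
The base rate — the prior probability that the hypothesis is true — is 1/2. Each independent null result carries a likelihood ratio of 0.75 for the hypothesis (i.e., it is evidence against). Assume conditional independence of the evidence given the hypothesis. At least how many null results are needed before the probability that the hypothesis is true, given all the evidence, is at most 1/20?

11

Prior odds: 0.5 ÷ 0.5 = 1.
Likelihood ratio per null result = 0.75.
Target posterior odds = 0.05/0.95 = 1/19.
Require 0.75ⁿ ≤ 1/19 ÷ 1 = 1/19.
0.75¹⁰ = 59049/1048576 is still above 1/19 but 0.75¹¹ = 177147/4194304 is at or below it, so n = 11.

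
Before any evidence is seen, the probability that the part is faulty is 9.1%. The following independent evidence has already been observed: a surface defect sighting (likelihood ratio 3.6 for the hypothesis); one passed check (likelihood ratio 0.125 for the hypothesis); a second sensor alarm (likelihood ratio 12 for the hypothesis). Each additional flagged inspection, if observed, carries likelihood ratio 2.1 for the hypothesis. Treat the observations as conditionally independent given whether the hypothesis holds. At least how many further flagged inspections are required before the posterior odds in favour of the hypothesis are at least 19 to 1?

5

Prior odds = 0.091/0.909 = 91/909.
Combined Bayes factor of the evidence already in hand = 3.6 × 0.125 × 12 = 5.4.
Odds after that evidence = (91/909) × 5.4 = 273/505.
Target odds = 19.
Need 2.1ⁿ ≥ 19 ÷ (273/505) = 9595/273.
2.1⁴ = 19.4481 falls short of 9595/273 but 2.1⁵ = 4084101/100000 reaches it, so n = 5.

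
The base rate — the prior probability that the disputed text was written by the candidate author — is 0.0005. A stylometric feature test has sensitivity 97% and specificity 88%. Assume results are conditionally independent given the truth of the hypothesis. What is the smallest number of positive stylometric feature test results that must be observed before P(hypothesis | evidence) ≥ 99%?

Prior odds: 0.0005 ÷ 0.9995 = 1/1999.
False-positive rate = 1 − 0.88 = 0.12; likelihood ratio of a positive = 0.97/0.12 = 97/12.
Target posterior odds = 0.99/0.01 = 99.
Need (1/1999) × (97/12)ⁿ ≥ 99, i.e. (97/12)ⁿ ≥ 197901.
(97/12)⁵ ≈34510.6 falls short of 197901 but (97/12)⁶ ≈278961 reaches it, so n = 6.

6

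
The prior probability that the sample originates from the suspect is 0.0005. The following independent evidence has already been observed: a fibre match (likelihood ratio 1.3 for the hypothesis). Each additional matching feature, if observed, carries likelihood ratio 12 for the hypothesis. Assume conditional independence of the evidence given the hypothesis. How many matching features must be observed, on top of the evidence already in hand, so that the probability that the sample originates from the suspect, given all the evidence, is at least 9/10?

Prior odds = 0.0005/0.9995 = 1/1999.
Bayes factor of the evidence already in hand = 1.3.
Odds after that evidence = (1/1999) × 1.3 = 13/19990.
Target odds = 0.9/0.1 = 9.
Need 12ⁿ ≥ 9 ÷ (13/19990) = 179910/13.
12³ = 1728 falls short of 179910/13 but 12⁴ = 20736 reaches it, so n = 4.

4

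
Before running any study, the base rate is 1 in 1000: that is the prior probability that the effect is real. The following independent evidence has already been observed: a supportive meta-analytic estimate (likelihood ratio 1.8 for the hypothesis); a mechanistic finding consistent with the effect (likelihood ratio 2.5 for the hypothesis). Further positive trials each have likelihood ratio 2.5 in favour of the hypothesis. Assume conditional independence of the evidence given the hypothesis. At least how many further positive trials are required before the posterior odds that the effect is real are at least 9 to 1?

9

Prior odds = 0.001/0.999 = 1/999.
Combined Bayes factor of the evidence already in hand = 1.8 × 2.5 = 4.5.
Odds after that evidence = (1/999) × 4.5 = 1/222.
Target odds = 9.
Need 2.5ⁿ ≥ 9 ÷ (1/222) = 1998.
2.5⁸ = 390625/256 falls short of 1998 but 2.5⁹ = 1953125/512 reaches it, so n = 9.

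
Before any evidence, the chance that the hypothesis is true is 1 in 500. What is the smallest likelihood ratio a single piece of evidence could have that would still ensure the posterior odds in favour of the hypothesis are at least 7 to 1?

3493

Prior odds = 0.002/0.998 = 1/499.
Target odds = 7.
Required Bayes factor = 7 ÷ (1/499) = 3493.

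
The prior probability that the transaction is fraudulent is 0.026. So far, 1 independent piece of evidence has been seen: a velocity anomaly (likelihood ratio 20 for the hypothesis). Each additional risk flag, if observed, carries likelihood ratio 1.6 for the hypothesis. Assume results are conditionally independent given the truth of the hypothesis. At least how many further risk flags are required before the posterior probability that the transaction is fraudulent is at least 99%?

12

Prior odds = 0.026/0.974 = 13/487.
Bayes factor of the evidence already in hand = 20.
Odds after that evidence = (13/487) × 20 = 260/487.
Target odds = 0.99/0.01 = 99.
Need 1.6ⁿ ≥ 99 ÷ (260/487) = 48213/260.
1.6¹¹ ≈175.922 falls short of 48213/260 but 1.6¹² ≈281.475 reaches it, so n = 12.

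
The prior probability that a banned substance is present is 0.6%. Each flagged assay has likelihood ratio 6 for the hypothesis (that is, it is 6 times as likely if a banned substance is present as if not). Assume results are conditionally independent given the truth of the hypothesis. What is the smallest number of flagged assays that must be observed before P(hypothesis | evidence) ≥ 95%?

5

Prior odds = 0.006/0.994 = 3/497.
Likelihood ratio per flagged assay = 6.
Target odds: 0.95 ÷ 0.05 = 19.
Need (3/497) × 6ⁿ ≥ 19, i.e. 6ⁿ ≥ 9443/3.
6⁴ = 1296 falls short of 9443/3 but 6⁵ = 7776 reaches it, so n = 5.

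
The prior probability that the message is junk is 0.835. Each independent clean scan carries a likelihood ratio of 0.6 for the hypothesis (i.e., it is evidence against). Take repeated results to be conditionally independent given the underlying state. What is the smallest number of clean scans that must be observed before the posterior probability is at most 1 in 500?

Prior odds = 0.835/0.165 = 167/33.
Likelihood ratio per clean scan = 0.6.
Target posterior odds = 0.002/0.998 = 1/499.
Require 0.6ⁿ ≤ 1/499 ÷ (167/33) = 33/83333.
0.6¹⁵ ≈0.000470185 is still above 33/83333 but 0.6¹⁶ ≈0.000282111 is at or below it, so n = 16.

16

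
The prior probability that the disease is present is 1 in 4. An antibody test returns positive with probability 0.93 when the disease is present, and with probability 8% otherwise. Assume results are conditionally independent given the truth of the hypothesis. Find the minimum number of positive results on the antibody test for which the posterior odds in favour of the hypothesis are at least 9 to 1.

Prior odds: 0.25 ÷ 0.75 = 1/3.
Likelihood ratio of a positive result = 0.93/0.08 = 11.625.
Target odds = 9.
Need (1/3) × 11.625ⁿ ≥ 9, i.e. 11.625ⁿ ≥ 27.
11.625¹ = 11.625 falls short of 27 but 11.625² = 135.140625 reaches it, so n = 2.

2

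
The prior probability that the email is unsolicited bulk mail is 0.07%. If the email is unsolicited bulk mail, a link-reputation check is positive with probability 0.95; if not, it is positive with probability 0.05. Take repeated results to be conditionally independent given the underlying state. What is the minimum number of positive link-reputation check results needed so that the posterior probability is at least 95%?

4

Prior odds: 0.0007 ÷ 0.9993 = 7/9993.
Likelihood ratio of a positive = 0.95/0.05 = 19.
Target posterior odds = 0.95/0.05 = 19.
Require 19ⁿ ≥ 19 ÷ (7/9993) = 189867/7.
19³ = 6859 falls short of 189867/7 but 19⁴ = 130321 reaches it, so n = 4.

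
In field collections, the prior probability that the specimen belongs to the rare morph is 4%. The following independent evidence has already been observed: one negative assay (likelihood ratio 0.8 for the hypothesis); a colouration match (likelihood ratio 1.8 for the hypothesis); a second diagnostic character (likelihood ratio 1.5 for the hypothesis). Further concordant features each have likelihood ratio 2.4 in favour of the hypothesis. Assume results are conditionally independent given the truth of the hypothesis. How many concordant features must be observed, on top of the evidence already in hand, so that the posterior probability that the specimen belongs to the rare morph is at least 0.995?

9

Prior odds = 0.04/0.96 = 1/24.
Combined Bayes factor of the evidence already in hand = 0.8 × 1.8 × 1.5 = 2.16.
Odds after that evidence = (1/24) × 2.16 = 0.09.
Target odds = 0.995/0.005 = 199.
Need 2.4ⁿ ≥ 199 ÷ 0.09 = 19900/9.
2.4⁸ = 429981696/390625 falls short of 19900/9 but 2.4⁹ ≈2641.81 reaches it, so n = 9.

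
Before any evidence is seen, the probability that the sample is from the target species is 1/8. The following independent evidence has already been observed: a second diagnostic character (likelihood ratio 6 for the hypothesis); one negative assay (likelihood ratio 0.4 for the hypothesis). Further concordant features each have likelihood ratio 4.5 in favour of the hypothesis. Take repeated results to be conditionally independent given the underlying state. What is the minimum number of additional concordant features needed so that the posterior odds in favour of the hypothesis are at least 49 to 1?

4

Prior odds = 0.125/0.875 = 1/7.
Combined Bayes factor of the evidence already in hand = 6 × 0.4 = 2.4.
Odds after that evidence = (1/7) × 2.4 = 12/35.
Target odds = 49.
Need 4.5ⁿ ≥ 49 ÷ (12/35) = 1715/12.
4.5³ = 91.125 falls short of 1715/12 but 4.5⁴ = 410.0625 reaches it, so n = 4.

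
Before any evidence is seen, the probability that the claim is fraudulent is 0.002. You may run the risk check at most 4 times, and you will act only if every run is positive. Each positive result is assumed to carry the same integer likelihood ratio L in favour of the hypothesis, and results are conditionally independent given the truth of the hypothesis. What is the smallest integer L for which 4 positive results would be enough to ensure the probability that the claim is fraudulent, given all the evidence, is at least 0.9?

9

Prior odds = 0.002/0.998 = 1/499.
Target odds = 0.9/0.1 = 9.
Need L⁴ ≥ 9 ÷ (1/499) = 4491.
8⁴ = 4096 < 4491 ≤ 6561 = 9⁴, so L = 9.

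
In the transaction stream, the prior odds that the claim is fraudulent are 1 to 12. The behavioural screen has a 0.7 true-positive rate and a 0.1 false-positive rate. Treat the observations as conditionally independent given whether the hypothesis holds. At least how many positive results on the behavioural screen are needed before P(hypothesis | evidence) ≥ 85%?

Prior odds = 1/12.
Likelihood ratio of a positive result = 0.7/0.1 = 7.
Target odds: 0.85 ÷ 0.15 = 17/3.
Require 7ⁿ ≥ 17/3 ÷ (1/12) = 68.
7² = 49 falls short of 68 but 7³ = 343 reaches it, so n = 3.

3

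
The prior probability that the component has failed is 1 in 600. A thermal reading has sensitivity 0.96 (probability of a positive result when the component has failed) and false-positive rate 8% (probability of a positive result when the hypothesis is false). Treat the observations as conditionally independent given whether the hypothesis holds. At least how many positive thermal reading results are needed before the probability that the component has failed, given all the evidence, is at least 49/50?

Prior odds = (1/600)/(599/600) = 1/599.
Likelihood ratio of a positive result = 0.96/0.08 = 12.
Target odds: 0.98 ÷ 0.02 = 49.
Require 12ⁿ ≥ 49 ÷ (1/599) = 29351.
12⁴ = 20736 falls short of 29351 but 12⁵ = 248832 reaches it, so n = 5.

5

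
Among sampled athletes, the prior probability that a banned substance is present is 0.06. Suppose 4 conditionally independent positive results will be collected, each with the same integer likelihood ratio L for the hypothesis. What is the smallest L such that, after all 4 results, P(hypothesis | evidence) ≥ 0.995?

Prior odds = 0.06/0.94 = 3/47.
Target odds = 0.995/0.005 = 199.
Need L⁴ ≥ 199 ÷ (3/47) = 9353/3.
7⁴ = 2401 < 9353/3 ≤ 4096 = 8⁴, so L = 8.

8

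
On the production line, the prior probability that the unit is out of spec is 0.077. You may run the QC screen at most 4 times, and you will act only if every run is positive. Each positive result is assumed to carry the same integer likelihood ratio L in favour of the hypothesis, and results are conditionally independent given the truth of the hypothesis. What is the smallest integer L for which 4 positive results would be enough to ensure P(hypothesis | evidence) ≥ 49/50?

5

Prior odds = 0.077/0.923 = 77/923.
Target odds = 0.98/0.02 = 49.
Need L⁴ ≥ 49 ÷ (77/923) = 6461/11.
4⁴ = 256 < 6461/11 ≤ 625 = 5⁴, so L = 5.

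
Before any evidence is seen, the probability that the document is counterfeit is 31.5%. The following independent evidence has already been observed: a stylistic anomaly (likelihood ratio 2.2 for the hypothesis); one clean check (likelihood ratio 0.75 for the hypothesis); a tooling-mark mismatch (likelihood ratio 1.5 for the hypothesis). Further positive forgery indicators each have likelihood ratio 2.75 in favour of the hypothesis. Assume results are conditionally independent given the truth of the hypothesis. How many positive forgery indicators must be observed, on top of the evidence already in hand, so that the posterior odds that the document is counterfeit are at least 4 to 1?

Prior odds = 0.315/0.685 = 63/137.
Combined Bayes factor of the evidence already in hand = 2.2 × 0.75 × 1.5 = 2.475.
Odds after that evidence = (63/137) × 2.475 = 6237/5480.
Target odds = 4.
Need 2.75ⁿ ≥ 4 ÷ (6237/5480) = 21920/6237.
2.75¹ = 2.75 falls short of 21920/6237 but 2.75² = 7.5625 reaches it, so n = 2.

2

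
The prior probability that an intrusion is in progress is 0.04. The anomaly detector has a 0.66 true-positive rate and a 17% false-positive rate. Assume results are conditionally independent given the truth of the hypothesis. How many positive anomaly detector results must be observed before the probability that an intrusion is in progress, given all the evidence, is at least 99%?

Prior odds: 0.04 ÷ 0.96 = 1/24.
Likelihood ratio of a positive result = 0.66/0.17 = 66/17.
Target posterior odds = 0.99/0.01 = 99.
Require (66/17)ⁿ ≥ 99 ÷ (1/24) = 2376.
(66/17)⁵ ≈882.013 falls short of 2376 but (66/17)⁶ ≈3424.29 reaches it, so n = 6.

6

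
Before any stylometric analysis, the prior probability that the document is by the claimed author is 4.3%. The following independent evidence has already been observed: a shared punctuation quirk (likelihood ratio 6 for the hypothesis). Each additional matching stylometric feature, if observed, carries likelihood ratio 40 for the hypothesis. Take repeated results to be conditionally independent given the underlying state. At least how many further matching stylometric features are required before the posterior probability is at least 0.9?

Prior odds = 0.043/0.957 = 43/957.
Bayes factor of the evidence already in hand = 6.
Odds after that evidence = (43/957) × 6 = 86/319.
Target odds = 0.9/0.1 = 9.
Need 40ⁿ ≥ 9 ÷ (86/319) = 2871/86.
40¹ = 40, which meets the required 2871/86; so n = 1.

1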